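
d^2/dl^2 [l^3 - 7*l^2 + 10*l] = 6*l - 14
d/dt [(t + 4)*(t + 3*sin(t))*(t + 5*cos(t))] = -(t + 4)*(t + 3*sin(t))*(5*sin(t) - 1) + (t + 4)*(t + 5*cos(t))*(3*cos(t) + 1) + (t + 3*sin(t))*(t + 5*cos(t))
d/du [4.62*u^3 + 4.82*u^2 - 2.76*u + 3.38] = 13.86*u^2 + 9.64*u - 2.76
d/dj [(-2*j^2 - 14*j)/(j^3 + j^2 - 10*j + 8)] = 2*(j^4 + 14*j^3 + 17*j^2 - 16*j - 56)/(j^6 + 2*j^5 - 19*j^4 - 4*j^3 + 116*j^2 - 160*j + 64)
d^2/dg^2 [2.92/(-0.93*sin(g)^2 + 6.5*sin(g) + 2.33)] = (-10.102032*sin(g)^4 + 52.9542*sin(g)^3 - 133.526344*sin(g)^2 - 61.685*sin(g) + 259.394696)/(-0.93*sin(g)^2 + 6.5*sin(g) + 2.33)^3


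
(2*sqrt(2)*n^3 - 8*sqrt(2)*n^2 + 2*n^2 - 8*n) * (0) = 0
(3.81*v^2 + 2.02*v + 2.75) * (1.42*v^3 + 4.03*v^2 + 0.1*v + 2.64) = 5.4102*v^5 + 18.2227*v^4 + 12.4266*v^3 + 21.3429*v^2 + 5.6078*v + 7.26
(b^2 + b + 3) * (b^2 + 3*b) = b^4 + 4*b^3 + 6*b^2 + 9*b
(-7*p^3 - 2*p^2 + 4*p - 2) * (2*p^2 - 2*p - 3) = -14*p^5 + 10*p^4 + 33*p^3 - 6*p^2 - 8*p + 6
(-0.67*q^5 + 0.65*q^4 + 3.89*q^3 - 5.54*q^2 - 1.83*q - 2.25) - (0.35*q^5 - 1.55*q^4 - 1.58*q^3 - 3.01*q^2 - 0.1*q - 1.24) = -1.02*q^5 + 2.2*q^4 + 5.47*q^3 - 2.53*q^2 - 1.73*q - 1.01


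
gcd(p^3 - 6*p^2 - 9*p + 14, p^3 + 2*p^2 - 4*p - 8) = p + 2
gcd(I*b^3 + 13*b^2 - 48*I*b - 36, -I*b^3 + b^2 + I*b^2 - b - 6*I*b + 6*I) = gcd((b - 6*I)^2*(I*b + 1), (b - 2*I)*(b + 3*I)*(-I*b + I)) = 1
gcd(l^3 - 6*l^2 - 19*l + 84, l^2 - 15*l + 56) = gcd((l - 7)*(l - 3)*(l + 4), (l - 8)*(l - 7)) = l - 7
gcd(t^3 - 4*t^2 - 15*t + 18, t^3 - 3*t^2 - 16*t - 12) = t - 6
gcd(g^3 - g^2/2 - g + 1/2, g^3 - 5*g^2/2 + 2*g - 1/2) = g^2 - 3*g/2 + 1/2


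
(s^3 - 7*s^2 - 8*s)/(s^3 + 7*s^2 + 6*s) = (s - 8)/(s + 6)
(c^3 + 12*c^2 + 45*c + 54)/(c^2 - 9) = (c^2 + 9*c + 18)/(c - 3)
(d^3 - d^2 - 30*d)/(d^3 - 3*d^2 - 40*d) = (d - 6)/(d - 8)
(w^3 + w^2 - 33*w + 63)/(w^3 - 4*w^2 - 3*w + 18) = (w + 7)/(w + 2)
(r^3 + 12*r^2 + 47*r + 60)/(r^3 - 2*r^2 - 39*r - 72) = (r^2 + 9*r + 20)/(r^2 - 5*r - 24)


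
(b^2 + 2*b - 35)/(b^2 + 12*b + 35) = (b - 5)/(b + 5)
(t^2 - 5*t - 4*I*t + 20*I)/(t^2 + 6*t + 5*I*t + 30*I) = (t^2 - t*(5 + 4*I) + 20*I)/(t^2 + t*(6 + 5*I) + 30*I)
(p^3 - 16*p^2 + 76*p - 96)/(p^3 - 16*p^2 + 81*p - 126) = (p^2 - 10*p + 16)/(p^2 - 10*p + 21)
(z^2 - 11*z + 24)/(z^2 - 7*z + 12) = (z - 8)/(z - 4)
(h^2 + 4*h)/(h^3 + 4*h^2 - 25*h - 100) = h/(h^2 - 25)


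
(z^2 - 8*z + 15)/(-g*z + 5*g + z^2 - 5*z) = (z - 3)/(-g + z)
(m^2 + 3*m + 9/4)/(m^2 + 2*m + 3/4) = (2*m + 3)/(2*m + 1)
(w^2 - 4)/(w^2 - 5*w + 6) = (w + 2)/(w - 3)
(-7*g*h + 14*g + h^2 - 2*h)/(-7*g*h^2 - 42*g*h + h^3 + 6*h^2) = (h - 2)/(h*(h + 6))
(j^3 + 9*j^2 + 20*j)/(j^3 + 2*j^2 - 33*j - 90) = j*(j + 4)/(j^2 - 3*j - 18)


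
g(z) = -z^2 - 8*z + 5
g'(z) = -2*z - 8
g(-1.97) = 16.88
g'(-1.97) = -4.06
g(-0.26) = 7.01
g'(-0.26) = -7.48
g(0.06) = 4.52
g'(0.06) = -8.12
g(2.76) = -24.70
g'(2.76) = -13.52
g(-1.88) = 16.51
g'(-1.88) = -4.24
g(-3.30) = 20.51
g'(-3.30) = -1.40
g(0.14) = 3.86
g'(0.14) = -8.28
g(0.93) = -3.30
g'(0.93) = -9.86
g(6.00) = -79.00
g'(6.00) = -20.00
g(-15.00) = -100.00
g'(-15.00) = 22.00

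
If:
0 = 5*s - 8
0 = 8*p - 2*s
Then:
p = 2/5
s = 8/5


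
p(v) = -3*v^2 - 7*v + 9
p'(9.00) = -61.00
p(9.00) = -297.00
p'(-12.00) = 65.00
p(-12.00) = -339.00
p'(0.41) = -9.46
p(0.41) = 5.63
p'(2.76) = -23.56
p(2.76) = -33.17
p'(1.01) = -13.06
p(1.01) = -1.13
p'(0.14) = -7.84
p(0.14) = 7.96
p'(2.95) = -24.70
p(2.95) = -37.76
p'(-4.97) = 22.82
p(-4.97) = -30.31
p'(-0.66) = -3.04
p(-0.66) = 12.31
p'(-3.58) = 14.48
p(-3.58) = -4.39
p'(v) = -6*v - 7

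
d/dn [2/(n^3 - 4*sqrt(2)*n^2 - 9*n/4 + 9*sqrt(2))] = 8*(-12*n^2 + 32*sqrt(2)*n + 9)/(4*n^3 - 16*sqrt(2)*n^2 - 9*n + 36*sqrt(2))^2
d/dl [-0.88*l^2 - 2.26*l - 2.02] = -1.76*l - 2.26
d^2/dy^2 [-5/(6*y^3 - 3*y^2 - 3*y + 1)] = 30*((6*y - 1)*(6*y^3 - 3*y^2 - 3*y + 1) - 3*(-6*y^2 + 2*y + 1)^2)/(6*y^3 - 3*y^2 - 3*y + 1)^3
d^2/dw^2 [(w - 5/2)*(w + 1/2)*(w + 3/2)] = 6*w - 1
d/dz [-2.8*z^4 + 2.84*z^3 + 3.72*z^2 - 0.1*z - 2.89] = -11.2*z^3 + 8.52*z^2 + 7.44*z - 0.1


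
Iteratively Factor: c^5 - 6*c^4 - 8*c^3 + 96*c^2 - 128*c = (c - 4)*(c^4 - 2*c^3 - 16*c^2 + 32*c) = (c - 4)*(c + 4)*(c^3 - 6*c^2 + 8*c) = (c - 4)^2*(c + 4)*(c^2 - 2*c) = (c - 4)^2*(c - 2)*(c + 4)*(c)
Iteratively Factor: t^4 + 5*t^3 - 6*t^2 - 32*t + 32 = (t + 4)*(t^3 + t^2 - 10*t + 8) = (t + 4)^2*(t^2 - 3*t + 2) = (t - 2)*(t + 4)^2*(t - 1)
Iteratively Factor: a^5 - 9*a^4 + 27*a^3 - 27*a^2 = (a - 3)*(a^4 - 6*a^3 + 9*a^2) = a*(a - 3)*(a^3 - 6*a^2 + 9*a) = a*(a - 3)^2*(a^2 - 3*a) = a^2*(a - 3)^2*(a - 3)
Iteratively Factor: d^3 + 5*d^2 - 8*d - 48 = (d + 4)*(d^2 + d - 12) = (d + 4)^2*(d - 3)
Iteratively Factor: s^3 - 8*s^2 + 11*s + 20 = (s - 5)*(s^2 - 3*s - 4) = (s - 5)*(s - 4)*(s + 1)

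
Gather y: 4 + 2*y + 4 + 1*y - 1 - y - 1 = 2*y + 6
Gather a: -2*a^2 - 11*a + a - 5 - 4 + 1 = -2*a^2 - 10*a - 8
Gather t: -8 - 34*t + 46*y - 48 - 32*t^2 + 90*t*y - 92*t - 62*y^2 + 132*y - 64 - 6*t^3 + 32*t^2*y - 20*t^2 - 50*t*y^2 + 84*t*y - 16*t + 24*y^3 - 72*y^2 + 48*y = -6*t^3 + t^2*(32*y - 52) + t*(-50*y^2 + 174*y - 142) + 24*y^3 - 134*y^2 + 226*y - 120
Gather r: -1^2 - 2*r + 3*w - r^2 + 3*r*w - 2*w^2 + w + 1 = -r^2 + r*(3*w - 2) - 2*w^2 + 4*w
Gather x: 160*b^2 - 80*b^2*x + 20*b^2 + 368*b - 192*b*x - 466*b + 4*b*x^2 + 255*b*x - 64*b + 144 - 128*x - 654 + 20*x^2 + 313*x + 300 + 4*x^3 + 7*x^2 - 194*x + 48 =180*b^2 - 162*b + 4*x^3 + x^2*(4*b + 27) + x*(-80*b^2 + 63*b - 9) - 162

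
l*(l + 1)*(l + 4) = l^3 + 5*l^2 + 4*l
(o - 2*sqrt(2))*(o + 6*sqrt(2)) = o^2 + 4*sqrt(2)*o - 24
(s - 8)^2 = s^2 - 16*s + 64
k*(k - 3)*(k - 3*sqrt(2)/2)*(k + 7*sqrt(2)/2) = k^4 - 3*k^3 + 2*sqrt(2)*k^3 - 21*k^2/2 - 6*sqrt(2)*k^2 + 63*k/2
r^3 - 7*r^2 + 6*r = r*(r - 6)*(r - 1)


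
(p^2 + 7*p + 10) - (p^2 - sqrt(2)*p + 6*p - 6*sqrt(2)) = p + sqrt(2)*p + 6*sqrt(2) + 10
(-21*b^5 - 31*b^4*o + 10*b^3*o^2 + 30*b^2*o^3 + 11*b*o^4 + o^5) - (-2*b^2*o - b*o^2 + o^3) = -21*b^5 - 31*b^4*o + 10*b^3*o^2 + 30*b^2*o^3 + 2*b^2*o + 11*b*o^4 + b*o^2 + o^5 - o^3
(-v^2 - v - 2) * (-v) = v^3 + v^2 + 2*v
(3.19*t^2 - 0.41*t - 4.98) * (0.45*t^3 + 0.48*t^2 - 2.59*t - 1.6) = 1.4355*t^5 + 1.3467*t^4 - 10.6999*t^3 - 6.4325*t^2 + 13.5542*t + 7.968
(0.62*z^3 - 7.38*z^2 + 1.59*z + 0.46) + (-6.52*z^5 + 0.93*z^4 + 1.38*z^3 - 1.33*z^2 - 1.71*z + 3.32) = -6.52*z^5 + 0.93*z^4 + 2.0*z^3 - 8.71*z^2 - 0.12*z + 3.78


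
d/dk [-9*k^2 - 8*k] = -18*k - 8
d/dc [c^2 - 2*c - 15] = 2*c - 2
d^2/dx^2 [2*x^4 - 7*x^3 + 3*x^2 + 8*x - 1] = 24*x^2 - 42*x + 6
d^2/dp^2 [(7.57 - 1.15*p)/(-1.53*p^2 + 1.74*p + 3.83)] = ((27.1662 - 10.557*p)*(-1.53*p^2 + 1.74*p + 3.83) - (1.15*p - 7.57)*(3.06*p - 1.74)*(6.12*p - 3.48))/(-1.53*p^2 + 1.74*p + 3.83)^3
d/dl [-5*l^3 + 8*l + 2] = 8 - 15*l^2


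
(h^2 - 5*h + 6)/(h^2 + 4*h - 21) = (h - 2)/(h + 7)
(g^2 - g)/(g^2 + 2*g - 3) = g/(g + 3)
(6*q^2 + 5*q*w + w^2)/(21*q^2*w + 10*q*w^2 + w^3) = (2*q + w)/(w*(7*q + w))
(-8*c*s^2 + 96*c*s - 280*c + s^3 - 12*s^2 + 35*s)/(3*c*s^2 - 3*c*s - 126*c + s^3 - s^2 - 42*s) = (-8*c*s + 40*c + s^2 - 5*s)/(3*c*s + 18*c + s^2 + 6*s)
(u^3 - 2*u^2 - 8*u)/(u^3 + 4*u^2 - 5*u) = (u^2 - 2*u - 8)/(u^2 + 4*u - 5)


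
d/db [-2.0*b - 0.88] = -2.00000000000000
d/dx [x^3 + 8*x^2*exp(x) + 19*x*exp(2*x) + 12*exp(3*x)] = 8*x^2*exp(x) + 3*x^2 + 38*x*exp(2*x) + 16*x*exp(x) + 36*exp(3*x) + 19*exp(2*x)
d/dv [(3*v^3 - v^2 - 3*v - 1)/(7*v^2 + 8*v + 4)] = (21*v^4 + 48*v^3 + 49*v^2 + 6*v - 4)/(49*v^4 + 112*v^3 + 120*v^2 + 64*v + 16)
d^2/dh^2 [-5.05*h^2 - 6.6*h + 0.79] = -10.1000000000000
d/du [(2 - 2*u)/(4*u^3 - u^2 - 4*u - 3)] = 2*(-4*u^3 + u^2 + 4*u - 2*(u - 1)*(-6*u^2 + u + 2) + 3)/(-4*u^3 + u^2 + 4*u + 3)^2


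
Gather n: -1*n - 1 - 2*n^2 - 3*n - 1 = -2*n^2 - 4*n - 2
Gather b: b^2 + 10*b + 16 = b^2 + 10*b + 16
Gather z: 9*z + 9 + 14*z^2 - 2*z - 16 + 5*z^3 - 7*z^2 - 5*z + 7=5*z^3 + 7*z^2 + 2*z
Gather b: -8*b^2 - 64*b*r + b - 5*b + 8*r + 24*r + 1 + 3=-8*b^2 + b*(-64*r - 4) + 32*r + 4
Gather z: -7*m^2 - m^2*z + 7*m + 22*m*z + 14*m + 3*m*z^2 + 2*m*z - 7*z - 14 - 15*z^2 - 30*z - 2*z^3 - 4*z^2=-7*m^2 + 21*m - 2*z^3 + z^2*(3*m - 19) + z*(-m^2 + 24*m - 37) - 14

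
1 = 1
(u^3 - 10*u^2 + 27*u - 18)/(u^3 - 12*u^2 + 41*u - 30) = (u - 3)/(u - 5)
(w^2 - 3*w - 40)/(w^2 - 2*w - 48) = (w + 5)/(w + 6)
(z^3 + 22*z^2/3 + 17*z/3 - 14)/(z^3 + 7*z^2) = (3*z^3 + 22*z^2 + 17*z - 42)/(3*z^2*(z + 7))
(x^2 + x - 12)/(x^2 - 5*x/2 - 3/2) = 2*(x + 4)/(2*x + 1)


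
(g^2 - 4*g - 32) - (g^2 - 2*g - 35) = 3 - 2*g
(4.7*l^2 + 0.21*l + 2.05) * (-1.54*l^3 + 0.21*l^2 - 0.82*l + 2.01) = -7.238*l^5 + 0.6636*l^4 - 6.9669*l^3 + 9.7053*l^2 - 1.2589*l + 4.1205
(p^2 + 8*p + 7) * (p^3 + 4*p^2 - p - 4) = p^5 + 12*p^4 + 38*p^3 + 16*p^2 - 39*p - 28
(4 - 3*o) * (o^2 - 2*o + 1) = -3*o^3 + 10*o^2 - 11*o + 4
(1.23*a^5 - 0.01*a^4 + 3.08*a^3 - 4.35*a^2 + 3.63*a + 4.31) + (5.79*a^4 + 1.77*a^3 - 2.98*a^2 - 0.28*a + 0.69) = 1.23*a^5 + 5.78*a^4 + 4.85*a^3 - 7.33*a^2 + 3.35*a + 5.0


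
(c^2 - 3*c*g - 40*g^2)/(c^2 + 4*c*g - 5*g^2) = (c - 8*g)/(c - g)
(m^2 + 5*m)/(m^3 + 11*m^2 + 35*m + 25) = m/(m^2 + 6*m + 5)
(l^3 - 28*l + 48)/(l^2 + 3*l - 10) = (l^2 + 2*l - 24)/(l + 5)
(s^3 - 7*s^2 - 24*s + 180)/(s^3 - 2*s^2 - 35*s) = (s^2 - 12*s + 36)/(s*(s - 7))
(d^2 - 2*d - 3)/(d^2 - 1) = (d - 3)/(d - 1)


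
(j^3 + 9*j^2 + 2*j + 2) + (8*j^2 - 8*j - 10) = j^3 + 17*j^2 - 6*j - 8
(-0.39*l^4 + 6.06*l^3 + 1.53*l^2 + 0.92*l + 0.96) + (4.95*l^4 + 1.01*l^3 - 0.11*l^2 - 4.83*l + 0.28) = 4.56*l^4 + 7.07*l^3 + 1.42*l^2 - 3.91*l + 1.24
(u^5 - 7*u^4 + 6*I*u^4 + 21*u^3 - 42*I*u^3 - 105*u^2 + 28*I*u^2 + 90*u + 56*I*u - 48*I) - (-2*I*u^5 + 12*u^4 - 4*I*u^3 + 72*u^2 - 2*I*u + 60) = u^5 + 2*I*u^5 - 19*u^4 + 6*I*u^4 + 21*u^3 - 38*I*u^3 - 177*u^2 + 28*I*u^2 + 90*u + 58*I*u - 60 - 48*I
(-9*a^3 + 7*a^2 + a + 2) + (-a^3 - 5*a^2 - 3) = -10*a^3 + 2*a^2 + a - 1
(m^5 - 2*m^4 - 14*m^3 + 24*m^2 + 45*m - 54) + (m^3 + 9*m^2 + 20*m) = m^5 - 2*m^4 - 13*m^3 + 33*m^2 + 65*m - 54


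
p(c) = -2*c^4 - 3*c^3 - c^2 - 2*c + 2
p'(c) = -8*c^3 - 9*c^2 - 2*c - 2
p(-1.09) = 4.05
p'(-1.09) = -0.15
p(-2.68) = -45.25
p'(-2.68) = 92.71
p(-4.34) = -472.48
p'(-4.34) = 491.13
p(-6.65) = -3057.94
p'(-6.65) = 1965.93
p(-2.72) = -49.06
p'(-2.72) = 97.84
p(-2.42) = -25.09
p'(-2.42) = 63.51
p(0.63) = -0.72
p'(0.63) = -8.83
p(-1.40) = 3.39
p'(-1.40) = 5.11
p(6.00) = -3286.00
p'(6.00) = -2066.00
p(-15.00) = -91318.00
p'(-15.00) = 25003.00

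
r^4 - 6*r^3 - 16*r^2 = r^2*(r - 8)*(r + 2)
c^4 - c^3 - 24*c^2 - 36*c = c*(c - 6)*(c + 2)*(c + 3)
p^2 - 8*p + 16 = (p - 4)^2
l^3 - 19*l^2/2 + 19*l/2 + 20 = (l - 8)*(l - 5/2)*(l + 1)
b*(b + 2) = b^2 + 2*b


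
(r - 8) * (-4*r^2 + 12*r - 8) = -4*r^3 + 44*r^2 - 104*r + 64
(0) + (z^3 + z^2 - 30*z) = z^3 + z^2 - 30*z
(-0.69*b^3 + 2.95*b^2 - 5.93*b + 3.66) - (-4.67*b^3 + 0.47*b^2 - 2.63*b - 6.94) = 3.98*b^3 + 2.48*b^2 - 3.3*b + 10.6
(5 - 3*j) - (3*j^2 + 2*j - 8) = -3*j^2 - 5*j + 13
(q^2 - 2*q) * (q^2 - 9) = q^4 - 2*q^3 - 9*q^2 + 18*q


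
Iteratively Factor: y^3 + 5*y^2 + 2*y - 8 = (y + 2)*(y^2 + 3*y - 4) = (y + 2)*(y + 4)*(y - 1)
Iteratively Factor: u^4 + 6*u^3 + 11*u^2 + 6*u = (u + 1)*(u^3 + 5*u^2 + 6*u) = u*(u + 1)*(u^2 + 5*u + 6) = u*(u + 1)*(u + 3)*(u + 2)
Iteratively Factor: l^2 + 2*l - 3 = (l - 1)*(l + 3)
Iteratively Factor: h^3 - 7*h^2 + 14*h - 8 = (h - 2)*(h^2 - 5*h + 4) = (h - 2)*(h - 1)*(h - 4)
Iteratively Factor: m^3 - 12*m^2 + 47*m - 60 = (m - 3)*(m^2 - 9*m + 20) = (m - 4)*(m - 3)*(m - 5)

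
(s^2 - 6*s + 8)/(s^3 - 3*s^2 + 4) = (s - 4)/(s^2 - s - 2)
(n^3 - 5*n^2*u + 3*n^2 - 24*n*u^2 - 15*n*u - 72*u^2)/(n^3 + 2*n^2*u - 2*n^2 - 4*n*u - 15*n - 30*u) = (n^2 - 5*n*u - 24*u^2)/(n^2 + 2*n*u - 5*n - 10*u)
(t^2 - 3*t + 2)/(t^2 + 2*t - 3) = (t - 2)/(t + 3)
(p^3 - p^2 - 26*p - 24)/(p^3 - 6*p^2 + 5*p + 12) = (p^2 - 2*p - 24)/(p^2 - 7*p + 12)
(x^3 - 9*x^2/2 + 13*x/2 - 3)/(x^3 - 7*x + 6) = (x - 3/2)/(x + 3)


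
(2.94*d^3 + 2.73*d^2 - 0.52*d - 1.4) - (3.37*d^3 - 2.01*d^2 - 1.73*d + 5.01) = -0.43*d^3 + 4.74*d^2 + 1.21*d - 6.41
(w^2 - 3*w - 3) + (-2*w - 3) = w^2 - 5*w - 6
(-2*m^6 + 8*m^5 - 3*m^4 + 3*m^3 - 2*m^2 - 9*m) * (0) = 0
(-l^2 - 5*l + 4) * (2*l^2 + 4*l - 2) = -2*l^4 - 14*l^3 - 10*l^2 + 26*l - 8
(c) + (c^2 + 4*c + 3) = c^2 + 5*c + 3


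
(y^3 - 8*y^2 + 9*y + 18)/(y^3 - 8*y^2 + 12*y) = (y^2 - 2*y - 3)/(y*(y - 2))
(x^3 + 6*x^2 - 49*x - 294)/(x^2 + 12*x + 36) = (x^2 - 49)/(x + 6)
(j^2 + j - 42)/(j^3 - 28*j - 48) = (j + 7)/(j^2 + 6*j + 8)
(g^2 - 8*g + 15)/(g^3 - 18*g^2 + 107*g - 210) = (g - 3)/(g^2 - 13*g + 42)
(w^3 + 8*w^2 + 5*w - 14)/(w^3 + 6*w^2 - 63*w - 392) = (w^2 + w - 2)/(w^2 - w - 56)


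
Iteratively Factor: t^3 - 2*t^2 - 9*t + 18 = (t - 3)*(t^2 + t - 6) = (t - 3)*(t + 3)*(t - 2)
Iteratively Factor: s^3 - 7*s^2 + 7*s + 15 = (s - 3)*(s^2 - 4*s - 5) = (s - 3)*(s + 1)*(s - 5)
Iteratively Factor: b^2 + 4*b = (b + 4)*(b)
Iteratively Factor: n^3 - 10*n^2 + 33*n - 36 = (n - 4)*(n^2 - 6*n + 9) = (n - 4)*(n - 3)*(n - 3)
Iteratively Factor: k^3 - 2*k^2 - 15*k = (k + 3)*(k^2 - 5*k) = (k - 5)*(k + 3)*(k)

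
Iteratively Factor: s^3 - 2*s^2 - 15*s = (s)*(s^2 - 2*s - 15) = s*(s - 5)*(s + 3)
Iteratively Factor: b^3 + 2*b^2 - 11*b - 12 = (b + 4)*(b^2 - 2*b - 3) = (b - 3)*(b + 4)*(b + 1)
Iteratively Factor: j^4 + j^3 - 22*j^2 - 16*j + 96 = (j + 4)*(j^3 - 3*j^2 - 10*j + 24) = (j - 4)*(j + 4)*(j^2 + j - 6) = (j - 4)*(j + 3)*(j + 4)*(j - 2)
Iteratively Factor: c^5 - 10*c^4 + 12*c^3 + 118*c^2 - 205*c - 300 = (c - 5)*(c^4 - 5*c^3 - 13*c^2 + 53*c + 60) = (c - 5)*(c - 4)*(c^3 - c^2 - 17*c - 15) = (c - 5)*(c - 4)*(c + 3)*(c^2 - 4*c - 5) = (c - 5)*(c - 4)*(c + 1)*(c + 3)*(c - 5)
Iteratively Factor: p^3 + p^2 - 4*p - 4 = (p - 2)*(p^2 + 3*p + 2) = (p - 2)*(p + 2)*(p + 1)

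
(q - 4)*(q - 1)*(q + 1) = q^3 - 4*q^2 - q + 4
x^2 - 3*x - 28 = (x - 7)*(x + 4)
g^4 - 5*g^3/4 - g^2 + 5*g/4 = g*(g - 5/4)*(g - 1)*(g + 1)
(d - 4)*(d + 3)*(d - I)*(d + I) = d^4 - d^3 - 11*d^2 - d - 12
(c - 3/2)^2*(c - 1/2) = c^3 - 7*c^2/2 + 15*c/4 - 9/8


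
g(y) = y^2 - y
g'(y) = 2*y - 1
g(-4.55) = 25.25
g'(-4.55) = -10.10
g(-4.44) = 24.15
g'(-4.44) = -9.88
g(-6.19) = 44.51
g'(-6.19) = -13.38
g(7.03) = 42.39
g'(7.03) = 13.06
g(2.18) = 2.57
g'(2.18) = 3.36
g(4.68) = 17.22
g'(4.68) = 8.36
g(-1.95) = 5.75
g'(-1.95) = -4.90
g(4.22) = 13.59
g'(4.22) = 7.44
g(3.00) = 6.00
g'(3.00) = 5.00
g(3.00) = 6.00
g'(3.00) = 5.00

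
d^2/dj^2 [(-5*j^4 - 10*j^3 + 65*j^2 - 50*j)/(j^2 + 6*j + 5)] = 10*(-j^3 - 3*j^2 - 3*j + 5)/(j^3 + 3*j^2 + 3*j + 1)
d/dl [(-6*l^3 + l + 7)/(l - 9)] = 2*(-6*l^3 + 81*l^2 - 8)/(l^2 - 18*l + 81)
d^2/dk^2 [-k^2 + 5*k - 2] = -2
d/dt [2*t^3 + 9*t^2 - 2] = 6*t*(t + 3)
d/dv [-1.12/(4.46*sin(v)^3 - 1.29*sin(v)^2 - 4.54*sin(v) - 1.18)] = (14.9856*sin(v)^2 - 2.8896*sin(v) - 5.0848)*cos(v)/(-4.46*sin(v)^3 + 1.29*sin(v)^2 + 4.54*sin(v) + 1.18)^2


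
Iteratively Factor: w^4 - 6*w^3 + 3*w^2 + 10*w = (w - 5)*(w^3 - w^2 - 2*w) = w*(w - 5)*(w^2 - w - 2) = w*(w - 5)*(w - 2)*(w + 1)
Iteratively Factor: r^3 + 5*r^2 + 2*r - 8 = (r + 4)*(r^2 + r - 2) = (r + 2)*(r + 4)*(r - 1)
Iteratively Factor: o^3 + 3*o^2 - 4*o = (o + 4)*(o^2 - o) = (o - 1)*(o + 4)*(o)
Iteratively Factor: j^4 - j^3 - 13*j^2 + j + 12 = (j + 1)*(j^3 - 2*j^2 - 11*j + 12) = (j + 1)*(j + 3)*(j^2 - 5*j + 4) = (j - 4)*(j + 1)*(j + 3)*(j - 1)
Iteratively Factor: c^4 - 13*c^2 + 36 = (c + 2)*(c^3 - 2*c^2 - 9*c + 18) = (c + 2)*(c + 3)*(c^2 - 5*c + 6) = (c - 3)*(c + 2)*(c + 3)*(c - 2)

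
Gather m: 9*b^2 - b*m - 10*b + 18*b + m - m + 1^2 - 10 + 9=9*b^2 - b*m + 8*b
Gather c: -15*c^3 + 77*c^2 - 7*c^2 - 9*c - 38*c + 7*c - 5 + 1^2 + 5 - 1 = -15*c^3 + 70*c^2 - 40*c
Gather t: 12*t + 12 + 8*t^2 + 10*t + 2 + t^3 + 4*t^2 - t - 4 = t^3 + 12*t^2 + 21*t + 10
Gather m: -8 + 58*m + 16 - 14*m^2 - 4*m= -14*m^2 + 54*m + 8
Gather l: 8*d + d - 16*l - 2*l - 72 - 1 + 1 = 9*d - 18*l - 72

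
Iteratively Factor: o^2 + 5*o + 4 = (o + 4)*(o + 1)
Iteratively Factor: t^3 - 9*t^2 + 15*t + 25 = (t - 5)*(t^2 - 4*t - 5) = (t - 5)*(t + 1)*(t - 5)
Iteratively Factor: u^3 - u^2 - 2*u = (u + 1)*(u^2 - 2*u) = u*(u + 1)*(u - 2)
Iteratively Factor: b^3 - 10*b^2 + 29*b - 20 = (b - 5)*(b^2 - 5*b + 4) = (b - 5)*(b - 1)*(b - 4)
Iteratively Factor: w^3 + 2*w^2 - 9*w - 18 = (w + 2)*(w^2 - 9) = (w - 3)*(w + 2)*(w + 3)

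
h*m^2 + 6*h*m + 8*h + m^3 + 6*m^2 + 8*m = (h + m)*(m + 2)*(m + 4)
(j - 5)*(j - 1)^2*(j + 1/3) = j^4 - 20*j^3/3 + 26*j^2/3 - 4*j/3 - 5/3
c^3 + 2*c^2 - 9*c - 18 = (c - 3)*(c + 2)*(c + 3)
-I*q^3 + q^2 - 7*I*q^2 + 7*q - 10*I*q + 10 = (q + 2)*(q + 5)*(-I*q + 1)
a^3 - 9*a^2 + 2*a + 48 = (a - 8)*(a - 3)*(a + 2)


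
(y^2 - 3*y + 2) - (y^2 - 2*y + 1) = 1 - y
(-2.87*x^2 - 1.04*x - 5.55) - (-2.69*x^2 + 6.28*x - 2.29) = -0.18*x^2 - 7.32*x - 3.26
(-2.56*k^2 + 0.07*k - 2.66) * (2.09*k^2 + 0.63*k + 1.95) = -5.3504*k^4 - 1.4665*k^3 - 10.5073*k^2 - 1.5393*k - 5.187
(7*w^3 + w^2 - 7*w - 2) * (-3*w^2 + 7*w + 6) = -21*w^5 + 46*w^4 + 70*w^3 - 37*w^2 - 56*w - 12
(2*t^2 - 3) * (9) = 18*t^2 - 27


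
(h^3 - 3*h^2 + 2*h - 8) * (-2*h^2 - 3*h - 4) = -2*h^5 + 3*h^4 + h^3 + 22*h^2 + 16*h + 32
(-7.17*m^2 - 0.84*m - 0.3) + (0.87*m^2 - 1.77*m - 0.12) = -6.3*m^2 - 2.61*m - 0.42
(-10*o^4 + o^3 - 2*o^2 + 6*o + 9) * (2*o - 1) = -20*o^5 + 12*o^4 - 5*o^3 + 14*o^2 + 12*o - 9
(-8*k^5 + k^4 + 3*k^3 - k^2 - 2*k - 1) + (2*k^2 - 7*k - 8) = -8*k^5 + k^4 + 3*k^3 + k^2 - 9*k - 9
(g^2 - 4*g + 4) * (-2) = -2*g^2 + 8*g - 8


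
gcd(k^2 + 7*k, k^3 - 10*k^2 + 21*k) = k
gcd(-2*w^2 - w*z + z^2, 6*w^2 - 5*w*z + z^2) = -2*w + z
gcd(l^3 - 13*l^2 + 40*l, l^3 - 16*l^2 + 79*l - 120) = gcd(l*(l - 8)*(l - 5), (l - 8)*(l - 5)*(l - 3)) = l^2 - 13*l + 40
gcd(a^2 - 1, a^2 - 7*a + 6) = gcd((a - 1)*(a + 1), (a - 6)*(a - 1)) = a - 1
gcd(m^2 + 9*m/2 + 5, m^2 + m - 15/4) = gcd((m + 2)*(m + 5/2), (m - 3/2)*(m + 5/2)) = m + 5/2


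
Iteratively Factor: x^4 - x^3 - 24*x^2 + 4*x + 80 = (x - 2)*(x^3 + x^2 - 22*x - 40) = (x - 2)*(x + 2)*(x^2 - x - 20) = (x - 2)*(x + 2)*(x + 4)*(x - 5)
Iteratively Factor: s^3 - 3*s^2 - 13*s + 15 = (s - 1)*(s^2 - 2*s - 15) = (s - 5)*(s - 1)*(s + 3)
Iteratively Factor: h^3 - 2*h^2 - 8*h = (h)*(h^2 - 2*h - 8) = h*(h + 2)*(h - 4)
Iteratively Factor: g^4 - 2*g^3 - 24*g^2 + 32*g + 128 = (g - 4)*(g^3 + 2*g^2 - 16*g - 32) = (g - 4)*(g + 4)*(g^2 - 2*g - 8) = (g - 4)^2*(g + 4)*(g + 2)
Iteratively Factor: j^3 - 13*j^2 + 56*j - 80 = (j - 4)*(j^2 - 9*j + 20) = (j - 5)*(j - 4)*(j - 4)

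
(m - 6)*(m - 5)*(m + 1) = m^3 - 10*m^2 + 19*m + 30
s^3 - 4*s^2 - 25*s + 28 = (s - 7)*(s - 1)*(s + 4)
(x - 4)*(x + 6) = x^2 + 2*x - 24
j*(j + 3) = j^2 + 3*j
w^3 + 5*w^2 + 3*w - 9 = (w - 1)*(w + 3)^2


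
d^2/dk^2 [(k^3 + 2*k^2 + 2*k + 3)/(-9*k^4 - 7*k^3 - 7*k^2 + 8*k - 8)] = 2*(-81*k^9 - 486*k^8 - 1161*k^7 - 3865*k^6 - 3675*k^5 - 1581*k^4 + 1150*k^3 + 2559*k^2 + 1152*k - 280)/(729*k^12 + 1701*k^11 + 3024*k^10 + 1045*k^9 + 1272*k^8 - 147*k^7 + 3919*k^6 - 936*k^5 + 1560*k^4 - 1856*k^3 + 2880*k^2 - 1536*k + 512)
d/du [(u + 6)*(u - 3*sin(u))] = u - (u + 6)*(3*cos(u) - 1) - 3*sin(u)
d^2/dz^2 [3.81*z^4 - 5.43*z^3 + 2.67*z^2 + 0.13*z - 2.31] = 45.72*z^2 - 32.58*z + 5.34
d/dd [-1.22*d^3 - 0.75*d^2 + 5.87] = d*(-3.66*d - 1.5)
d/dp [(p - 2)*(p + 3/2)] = 2*p - 1/2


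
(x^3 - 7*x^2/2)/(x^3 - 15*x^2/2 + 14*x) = x/(x - 4)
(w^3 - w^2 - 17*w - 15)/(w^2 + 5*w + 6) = (w^2 - 4*w - 5)/(w + 2)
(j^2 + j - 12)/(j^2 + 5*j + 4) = (j - 3)/(j + 1)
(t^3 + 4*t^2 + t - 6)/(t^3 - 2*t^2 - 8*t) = (t^2 + 2*t - 3)/(t*(t - 4))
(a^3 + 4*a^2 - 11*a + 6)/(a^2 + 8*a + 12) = (a^2 - 2*a + 1)/(a + 2)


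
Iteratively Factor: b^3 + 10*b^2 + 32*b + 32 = (b + 4)*(b^2 + 6*b + 8) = (b + 2)*(b + 4)*(b + 4)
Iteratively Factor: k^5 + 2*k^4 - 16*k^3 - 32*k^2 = (k)*(k^4 + 2*k^3 - 16*k^2 - 32*k) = k^2*(k^3 + 2*k^2 - 16*k - 32) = k^2*(k - 4)*(k^2 + 6*k + 8) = k^2*(k - 4)*(k + 2)*(k + 4)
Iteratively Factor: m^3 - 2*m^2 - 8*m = (m)*(m^2 - 2*m - 8) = m*(m + 2)*(m - 4)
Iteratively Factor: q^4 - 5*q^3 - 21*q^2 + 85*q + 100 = (q + 4)*(q^3 - 9*q^2 + 15*q + 25) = (q - 5)*(q + 4)*(q^2 - 4*q - 5) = (q - 5)*(q + 1)*(q + 4)*(q - 5)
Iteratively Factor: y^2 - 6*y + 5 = (y - 1)*(y - 5)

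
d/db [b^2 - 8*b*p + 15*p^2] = 2*b - 8*p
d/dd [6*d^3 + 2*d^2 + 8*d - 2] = 18*d^2 + 4*d + 8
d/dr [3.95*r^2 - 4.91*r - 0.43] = 7.9*r - 4.91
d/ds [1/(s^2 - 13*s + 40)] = (13 - 2*s)/(s^2 - 13*s + 40)^2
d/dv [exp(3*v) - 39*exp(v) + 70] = 3*(exp(2*v) - 13)*exp(v)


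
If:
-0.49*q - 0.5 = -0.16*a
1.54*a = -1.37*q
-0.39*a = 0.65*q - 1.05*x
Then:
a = 0.70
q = -0.79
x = -0.23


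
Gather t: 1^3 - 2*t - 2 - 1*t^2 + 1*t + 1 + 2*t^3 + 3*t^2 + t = 2*t^3 + 2*t^2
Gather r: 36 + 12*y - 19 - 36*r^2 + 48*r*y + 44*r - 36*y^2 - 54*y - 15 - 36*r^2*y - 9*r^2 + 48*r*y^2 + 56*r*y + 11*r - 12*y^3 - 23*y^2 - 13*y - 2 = r^2*(-36*y - 45) + r*(48*y^2 + 104*y + 55) - 12*y^3 - 59*y^2 - 55*y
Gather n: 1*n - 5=n - 5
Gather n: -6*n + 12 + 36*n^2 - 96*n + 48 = 36*n^2 - 102*n + 60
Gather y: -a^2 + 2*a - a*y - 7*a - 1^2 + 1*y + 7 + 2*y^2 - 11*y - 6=-a^2 - 5*a + 2*y^2 + y*(-a - 10)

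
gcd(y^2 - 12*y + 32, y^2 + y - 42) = 1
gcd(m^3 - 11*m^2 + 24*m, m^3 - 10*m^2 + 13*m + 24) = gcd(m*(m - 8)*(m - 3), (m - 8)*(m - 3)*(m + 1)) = m^2 - 11*m + 24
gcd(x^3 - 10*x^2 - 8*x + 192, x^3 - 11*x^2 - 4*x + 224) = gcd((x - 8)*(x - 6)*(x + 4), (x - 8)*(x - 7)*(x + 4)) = x^2 - 4*x - 32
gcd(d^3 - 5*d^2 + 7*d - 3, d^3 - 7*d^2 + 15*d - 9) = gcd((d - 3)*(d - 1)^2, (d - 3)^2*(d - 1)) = d^2 - 4*d + 3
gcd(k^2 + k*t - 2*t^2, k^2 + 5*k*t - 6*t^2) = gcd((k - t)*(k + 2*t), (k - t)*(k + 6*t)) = -k + t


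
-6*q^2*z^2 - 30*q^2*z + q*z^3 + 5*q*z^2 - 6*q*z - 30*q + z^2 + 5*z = (-6*q + z)*(z + 5)*(q*z + 1)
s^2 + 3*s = s*(s + 3)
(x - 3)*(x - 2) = x^2 - 5*x + 6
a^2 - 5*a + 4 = (a - 4)*(a - 1)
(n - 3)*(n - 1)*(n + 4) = n^3 - 13*n + 12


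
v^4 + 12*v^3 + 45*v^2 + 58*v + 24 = (v + 1)^2*(v + 4)*(v + 6)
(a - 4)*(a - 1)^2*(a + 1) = a^4 - 5*a^3 + 3*a^2 + 5*a - 4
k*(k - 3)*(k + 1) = k^3 - 2*k^2 - 3*k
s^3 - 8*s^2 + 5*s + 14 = (s - 7)*(s - 2)*(s + 1)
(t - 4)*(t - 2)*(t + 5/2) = t^3 - 7*t^2/2 - 7*t + 20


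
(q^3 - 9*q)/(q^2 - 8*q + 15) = q*(q + 3)/(q - 5)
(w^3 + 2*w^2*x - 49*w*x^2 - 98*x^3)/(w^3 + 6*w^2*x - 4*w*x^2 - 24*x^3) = (-w^2 + 49*x^2)/(-w^2 - 4*w*x + 12*x^2)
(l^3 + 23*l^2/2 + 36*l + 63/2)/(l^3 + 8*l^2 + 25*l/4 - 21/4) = 2*(l + 3)/(2*l - 1)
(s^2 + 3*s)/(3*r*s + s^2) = (s + 3)/(3*r + s)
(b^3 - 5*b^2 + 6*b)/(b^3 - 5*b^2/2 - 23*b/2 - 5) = 2*b*(-b^2 + 5*b - 6)/(-2*b^3 + 5*b^2 + 23*b + 10)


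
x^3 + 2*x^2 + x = x*(x + 1)^2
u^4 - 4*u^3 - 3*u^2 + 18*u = u*(u - 3)^2*(u + 2)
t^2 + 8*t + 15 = (t + 3)*(t + 5)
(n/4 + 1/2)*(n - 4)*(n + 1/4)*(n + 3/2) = n^4/4 - n^3/16 - 89*n^2/32 - 59*n/16 - 3/4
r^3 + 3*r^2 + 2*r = r*(r + 1)*(r + 2)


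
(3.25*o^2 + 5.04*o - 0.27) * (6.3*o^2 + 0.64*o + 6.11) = 20.475*o^4 + 33.832*o^3 + 21.3821*o^2 + 30.6216*o - 1.6497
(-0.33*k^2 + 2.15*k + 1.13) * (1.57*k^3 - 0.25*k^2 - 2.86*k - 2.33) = -0.5181*k^5 + 3.458*k^4 + 2.1804*k^3 - 5.6626*k^2 - 8.2413*k - 2.6329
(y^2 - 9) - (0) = y^2 - 9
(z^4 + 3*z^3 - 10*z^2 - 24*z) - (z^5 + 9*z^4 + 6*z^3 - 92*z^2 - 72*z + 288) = -z^5 - 8*z^4 - 3*z^3 + 82*z^2 + 48*z - 288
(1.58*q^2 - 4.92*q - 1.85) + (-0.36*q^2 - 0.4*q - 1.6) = 1.22*q^2 - 5.32*q - 3.45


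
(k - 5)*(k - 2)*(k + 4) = k^3 - 3*k^2 - 18*k + 40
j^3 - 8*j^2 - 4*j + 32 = (j - 8)*(j - 2)*(j + 2)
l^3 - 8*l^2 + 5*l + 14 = (l - 7)*(l - 2)*(l + 1)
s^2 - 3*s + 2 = (s - 2)*(s - 1)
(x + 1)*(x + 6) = x^2 + 7*x + 6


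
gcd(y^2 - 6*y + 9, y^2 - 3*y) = y - 3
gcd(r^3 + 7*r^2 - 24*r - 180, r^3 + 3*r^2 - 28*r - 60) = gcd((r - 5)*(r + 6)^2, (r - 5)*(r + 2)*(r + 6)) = r^2 + r - 30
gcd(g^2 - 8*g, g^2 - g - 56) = g - 8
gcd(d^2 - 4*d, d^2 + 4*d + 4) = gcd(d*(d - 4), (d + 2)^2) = 1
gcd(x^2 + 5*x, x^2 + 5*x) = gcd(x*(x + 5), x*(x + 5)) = x^2 + 5*x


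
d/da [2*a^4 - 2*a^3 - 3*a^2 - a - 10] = 8*a^3 - 6*a^2 - 6*a - 1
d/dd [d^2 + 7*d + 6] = 2*d + 7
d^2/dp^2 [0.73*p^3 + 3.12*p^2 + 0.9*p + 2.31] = 4.38*p + 6.24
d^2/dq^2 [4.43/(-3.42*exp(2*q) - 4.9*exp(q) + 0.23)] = (-4.43*(6.84*exp(q) + 4.9)*(13.68*exp(q) + 9.8)*exp(q) + (60.6024*exp(q) + 21.707)*(3.42*exp(2*q) + 4.9*exp(q) - 0.23))*exp(q)/(3.42*exp(2*q) + 4.9*exp(q) - 0.23)^3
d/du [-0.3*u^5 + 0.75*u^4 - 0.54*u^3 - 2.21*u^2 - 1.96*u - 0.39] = -1.5*u^4 + 3.0*u^3 - 1.62*u^2 - 4.42*u - 1.96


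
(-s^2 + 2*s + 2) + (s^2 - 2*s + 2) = 4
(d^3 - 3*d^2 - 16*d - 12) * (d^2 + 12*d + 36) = d^5 + 9*d^4 - 16*d^3 - 312*d^2 - 720*d - 432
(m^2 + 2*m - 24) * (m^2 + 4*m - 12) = m^4 + 6*m^3 - 28*m^2 - 120*m + 288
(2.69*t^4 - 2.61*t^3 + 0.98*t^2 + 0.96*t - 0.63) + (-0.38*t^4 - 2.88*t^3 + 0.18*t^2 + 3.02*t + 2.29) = 2.31*t^4 - 5.49*t^3 + 1.16*t^2 + 3.98*t + 1.66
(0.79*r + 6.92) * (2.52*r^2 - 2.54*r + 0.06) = 1.9908*r^3 + 15.4318*r^2 - 17.5294*r + 0.4152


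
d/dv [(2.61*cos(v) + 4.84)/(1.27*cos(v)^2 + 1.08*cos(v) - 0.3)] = (3.3147*cos(v)^2 + 12.2936*cos(v) + 6.0102)*sin(v)/(1.6129*cos(v)^4 + 2.7432*cos(v)^3 + 0.4044*cos(v)^2 - 0.648*cos(v) + 0.09)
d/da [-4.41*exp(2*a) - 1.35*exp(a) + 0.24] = (-8.82*exp(a) - 1.35)*exp(a)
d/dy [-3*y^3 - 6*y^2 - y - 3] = -9*y^2 - 12*y - 1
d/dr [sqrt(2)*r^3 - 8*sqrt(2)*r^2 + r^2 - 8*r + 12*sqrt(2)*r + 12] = 3*sqrt(2)*r^2 - 16*sqrt(2)*r + 2*r - 8 + 12*sqrt(2)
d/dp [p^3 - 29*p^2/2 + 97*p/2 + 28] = 3*p^2 - 29*p + 97/2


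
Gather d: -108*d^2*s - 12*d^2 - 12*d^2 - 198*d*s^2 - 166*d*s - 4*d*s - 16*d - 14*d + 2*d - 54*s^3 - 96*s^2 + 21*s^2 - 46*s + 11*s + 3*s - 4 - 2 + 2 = d^2*(-108*s - 24) + d*(-198*s^2 - 170*s - 28) - 54*s^3 - 75*s^2 - 32*s - 4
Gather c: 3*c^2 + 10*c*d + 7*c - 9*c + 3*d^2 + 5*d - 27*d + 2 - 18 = 3*c^2 + c*(10*d - 2) + 3*d^2 - 22*d - 16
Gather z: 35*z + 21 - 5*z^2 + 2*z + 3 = -5*z^2 + 37*z + 24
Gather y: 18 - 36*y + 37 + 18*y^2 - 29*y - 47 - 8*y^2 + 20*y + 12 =10*y^2 - 45*y + 20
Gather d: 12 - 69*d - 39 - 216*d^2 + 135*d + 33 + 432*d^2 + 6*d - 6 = 216*d^2 + 72*d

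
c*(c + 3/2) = c^2 + 3*c/2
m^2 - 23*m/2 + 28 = (m - 8)*(m - 7/2)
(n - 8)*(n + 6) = n^2 - 2*n - 48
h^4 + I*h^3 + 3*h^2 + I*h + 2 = (h - I)^2*(h + I)*(h + 2*I)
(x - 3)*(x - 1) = x^2 - 4*x + 3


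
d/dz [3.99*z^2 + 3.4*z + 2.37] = 7.98*z + 3.4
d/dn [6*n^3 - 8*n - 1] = 18*n^2 - 8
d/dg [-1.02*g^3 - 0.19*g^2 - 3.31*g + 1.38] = -3.06*g^2 - 0.38*g - 3.31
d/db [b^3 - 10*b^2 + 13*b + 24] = 3*b^2 - 20*b + 13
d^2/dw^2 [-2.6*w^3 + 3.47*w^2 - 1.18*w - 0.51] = 6.94 - 15.6*w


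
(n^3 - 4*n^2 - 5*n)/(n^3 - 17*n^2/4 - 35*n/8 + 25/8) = 8*n*(n + 1)/(8*n^2 + 6*n - 5)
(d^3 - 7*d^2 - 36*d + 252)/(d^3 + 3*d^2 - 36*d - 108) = (d - 7)/(d + 3)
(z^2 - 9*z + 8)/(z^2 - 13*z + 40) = (z - 1)/(z - 5)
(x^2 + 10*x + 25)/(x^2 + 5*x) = (x + 5)/x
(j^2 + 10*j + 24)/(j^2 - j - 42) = (j + 4)/(j - 7)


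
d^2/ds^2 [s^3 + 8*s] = 6*s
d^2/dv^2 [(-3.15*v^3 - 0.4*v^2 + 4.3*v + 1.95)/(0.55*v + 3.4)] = (-1.90575*v^3 - 35.343*v^2 - 218.484*v - 24.15025)/(0.166375*v^3 + 3.0855*v^2 + 19.074*v + 39.304)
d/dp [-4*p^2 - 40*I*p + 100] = -8*p - 40*I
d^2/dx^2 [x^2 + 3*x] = 2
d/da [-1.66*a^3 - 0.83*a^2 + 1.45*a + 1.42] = -4.98*a^2 - 1.66*a + 1.45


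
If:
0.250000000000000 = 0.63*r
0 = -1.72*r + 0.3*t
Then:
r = 0.40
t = 2.28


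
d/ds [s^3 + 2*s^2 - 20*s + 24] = 3*s^2 + 4*s - 20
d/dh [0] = 0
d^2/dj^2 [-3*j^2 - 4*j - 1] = -6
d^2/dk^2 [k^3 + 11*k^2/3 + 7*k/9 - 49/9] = 6*k + 22/3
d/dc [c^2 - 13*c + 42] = 2*c - 13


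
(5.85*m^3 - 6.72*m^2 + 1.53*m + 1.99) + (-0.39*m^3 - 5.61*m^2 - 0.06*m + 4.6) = 5.46*m^3 - 12.33*m^2 + 1.47*m + 6.59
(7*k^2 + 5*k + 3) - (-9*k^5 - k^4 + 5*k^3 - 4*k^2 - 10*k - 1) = 9*k^5 + k^4 - 5*k^3 + 11*k^2 + 15*k + 4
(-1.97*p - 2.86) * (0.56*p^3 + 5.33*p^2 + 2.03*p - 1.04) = -1.1032*p^4 - 12.1017*p^3 - 19.2429*p^2 - 3.757*p + 2.9744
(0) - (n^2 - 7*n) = -n^2 + 7*n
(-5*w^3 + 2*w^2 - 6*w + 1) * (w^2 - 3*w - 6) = -5*w^5 + 17*w^4 + 18*w^3 + 7*w^2 + 33*w - 6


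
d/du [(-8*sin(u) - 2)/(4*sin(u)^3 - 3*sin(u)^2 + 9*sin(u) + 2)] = 2*(32*sin(u)^3 - 6*sin(u) + 1)*cos(u)/(4*sin(u)^3 - 3*sin(u)^2 + 9*sin(u) + 2)^2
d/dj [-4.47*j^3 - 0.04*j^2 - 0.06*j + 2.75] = -13.41*j^2 - 0.08*j - 0.06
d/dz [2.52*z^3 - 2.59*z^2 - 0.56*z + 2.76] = 7.56*z^2 - 5.18*z - 0.56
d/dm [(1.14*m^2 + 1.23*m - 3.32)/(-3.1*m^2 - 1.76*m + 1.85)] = (1.8066*m^2 - 16.366*m - 3.5677)/(9.61*m^4 + 10.912*m^3 - 8.3724*m^2 - 6.512*m + 3.4225)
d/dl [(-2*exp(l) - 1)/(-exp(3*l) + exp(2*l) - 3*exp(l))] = (-4*exp(3*l) - exp(2*l) + 2*exp(l) - 3)*exp(-l)/(exp(4*l) - 2*exp(3*l) + 7*exp(2*l) - 6*exp(l) + 9)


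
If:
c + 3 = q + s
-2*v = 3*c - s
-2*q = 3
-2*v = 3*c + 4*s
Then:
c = -9/2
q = -3/2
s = 0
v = 27/4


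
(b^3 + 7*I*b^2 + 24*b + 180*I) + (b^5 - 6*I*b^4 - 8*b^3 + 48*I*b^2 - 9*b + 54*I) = b^5 - 6*I*b^4 - 7*b^3 + 55*I*b^2 + 15*b + 234*I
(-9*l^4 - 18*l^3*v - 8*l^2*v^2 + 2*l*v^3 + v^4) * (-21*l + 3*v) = 189*l^5 + 351*l^4*v + 114*l^3*v^2 - 66*l^2*v^3 - 15*l*v^4 + 3*v^5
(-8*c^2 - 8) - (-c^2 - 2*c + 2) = -7*c^2 + 2*c - 10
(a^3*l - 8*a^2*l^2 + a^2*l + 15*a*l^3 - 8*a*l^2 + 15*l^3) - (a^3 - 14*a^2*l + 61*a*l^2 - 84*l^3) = a^3*l - a^3 - 8*a^2*l^2 + 15*a^2*l + 15*a*l^3 - 69*a*l^2 + 99*l^3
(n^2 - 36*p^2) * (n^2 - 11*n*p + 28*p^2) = n^4 - 11*n^3*p - 8*n^2*p^2 + 396*n*p^3 - 1008*p^4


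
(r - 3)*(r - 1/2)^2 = r^3 - 4*r^2 + 13*r/4 - 3/4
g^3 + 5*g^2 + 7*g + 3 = (g + 1)^2*(g + 3)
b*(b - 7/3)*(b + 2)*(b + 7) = b^4 + 20*b^3/3 - 7*b^2 - 98*b/3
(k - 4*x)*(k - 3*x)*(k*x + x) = k^3*x - 7*k^2*x^2 + k^2*x + 12*k*x^3 - 7*k*x^2 + 12*x^3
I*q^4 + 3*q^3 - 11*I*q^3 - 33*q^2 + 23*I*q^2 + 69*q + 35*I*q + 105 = (q - 7)*(q - 5)*(q - 3*I)*(I*q + I)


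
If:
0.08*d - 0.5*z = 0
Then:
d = 6.25*z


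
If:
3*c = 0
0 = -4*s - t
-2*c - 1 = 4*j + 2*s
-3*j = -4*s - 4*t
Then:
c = 0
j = -2/7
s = 1/14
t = -2/7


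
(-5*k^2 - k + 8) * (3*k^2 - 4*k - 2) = -15*k^4 + 17*k^3 + 38*k^2 - 30*k - 16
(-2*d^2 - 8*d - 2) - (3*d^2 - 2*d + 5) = -5*d^2 - 6*d - 7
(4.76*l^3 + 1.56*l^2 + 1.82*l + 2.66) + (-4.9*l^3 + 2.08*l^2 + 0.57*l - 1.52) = -0.140000000000001*l^3 + 3.64*l^2 + 2.39*l + 1.14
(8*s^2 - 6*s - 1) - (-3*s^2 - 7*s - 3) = 11*s^2 + s + 2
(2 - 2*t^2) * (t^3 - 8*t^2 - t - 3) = -2*t^5 + 16*t^4 + 4*t^3 - 10*t^2 - 2*t - 6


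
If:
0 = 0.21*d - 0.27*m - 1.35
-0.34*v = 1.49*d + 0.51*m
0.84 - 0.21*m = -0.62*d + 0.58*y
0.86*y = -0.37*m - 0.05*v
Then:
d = -1.93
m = -6.50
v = 18.21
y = 1.74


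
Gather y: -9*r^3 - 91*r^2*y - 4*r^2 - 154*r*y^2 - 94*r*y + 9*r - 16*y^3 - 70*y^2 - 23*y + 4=-9*r^3 - 4*r^2 + 9*r - 16*y^3 + y^2*(-154*r - 70) + y*(-91*r^2 - 94*r - 23) + 4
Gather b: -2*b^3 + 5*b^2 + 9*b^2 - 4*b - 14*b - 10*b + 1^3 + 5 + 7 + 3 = -2*b^3 + 14*b^2 - 28*b + 16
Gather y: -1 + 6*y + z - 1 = 6*y + z - 2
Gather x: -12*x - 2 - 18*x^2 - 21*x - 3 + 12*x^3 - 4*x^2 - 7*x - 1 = 12*x^3 - 22*x^2 - 40*x - 6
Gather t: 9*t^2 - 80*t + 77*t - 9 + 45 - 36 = 9*t^2 - 3*t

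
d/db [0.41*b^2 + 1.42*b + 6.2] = 0.82*b + 1.42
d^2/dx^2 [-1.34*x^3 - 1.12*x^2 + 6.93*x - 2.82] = -8.04*x - 2.24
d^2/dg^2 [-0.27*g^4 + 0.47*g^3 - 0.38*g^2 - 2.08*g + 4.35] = -3.24*g^2 + 2.82*g - 0.76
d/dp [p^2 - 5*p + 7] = 2*p - 5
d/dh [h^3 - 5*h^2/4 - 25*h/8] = 3*h^2 - 5*h/2 - 25/8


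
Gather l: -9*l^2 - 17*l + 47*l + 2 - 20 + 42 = -9*l^2 + 30*l + 24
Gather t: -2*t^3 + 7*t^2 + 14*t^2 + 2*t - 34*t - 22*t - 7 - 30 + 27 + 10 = -2*t^3 + 21*t^2 - 54*t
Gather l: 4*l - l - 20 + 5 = 3*l - 15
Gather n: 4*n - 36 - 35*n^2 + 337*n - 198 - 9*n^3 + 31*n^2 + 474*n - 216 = -9*n^3 - 4*n^2 + 815*n - 450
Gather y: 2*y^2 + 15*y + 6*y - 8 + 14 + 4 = 2*y^2 + 21*y + 10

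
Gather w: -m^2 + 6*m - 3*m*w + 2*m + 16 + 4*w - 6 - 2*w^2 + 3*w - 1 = -m^2 + 8*m - 2*w^2 + w*(7 - 3*m) + 9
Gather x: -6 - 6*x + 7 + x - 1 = -5*x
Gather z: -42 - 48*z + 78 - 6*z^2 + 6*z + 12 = -6*z^2 - 42*z + 48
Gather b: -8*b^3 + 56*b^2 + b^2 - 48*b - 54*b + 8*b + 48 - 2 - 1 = -8*b^3 + 57*b^2 - 94*b + 45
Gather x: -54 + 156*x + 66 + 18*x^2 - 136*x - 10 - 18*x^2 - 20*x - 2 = 0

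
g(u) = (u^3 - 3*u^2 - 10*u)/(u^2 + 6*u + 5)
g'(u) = (-2*u - 6)*(u^3 - 3*u^2 - 10*u)/(u^2 + 6*u + 5)^2 + (3*u^2 - 6*u - 10)/(u^2 + 6*u + 5)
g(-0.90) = 14.25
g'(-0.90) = -151.23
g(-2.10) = 0.47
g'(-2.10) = -4.70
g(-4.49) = 59.61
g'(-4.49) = -143.30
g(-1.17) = -9.20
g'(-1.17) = -53.46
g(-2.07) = 0.33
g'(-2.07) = -4.68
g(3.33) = -0.82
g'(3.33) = 0.38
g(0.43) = -0.61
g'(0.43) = -1.01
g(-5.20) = -202.06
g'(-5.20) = -936.59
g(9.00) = 2.83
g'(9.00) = 0.79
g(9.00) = 2.83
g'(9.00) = 0.79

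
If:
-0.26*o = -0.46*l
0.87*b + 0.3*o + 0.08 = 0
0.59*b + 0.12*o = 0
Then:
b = 0.13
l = -0.37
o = -0.65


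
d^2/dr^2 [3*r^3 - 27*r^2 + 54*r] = 18*r - 54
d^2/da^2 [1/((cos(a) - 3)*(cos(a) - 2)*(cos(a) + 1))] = (-90*(1 - cos(a)^2)^2 + 12*sin(a)^6 + 3*cos(a)^6 + 44*cos(a)^5 + 2*cos(a)^3 - 139*cos(a)^2 - 54*cos(a) + 128)/((cos(a) - 3)^3*(cos(a) - 2)^3*(cos(a) + 1)^3)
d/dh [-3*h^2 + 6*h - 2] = 6 - 6*h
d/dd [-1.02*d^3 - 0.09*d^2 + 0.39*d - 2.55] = -3.06*d^2 - 0.18*d + 0.39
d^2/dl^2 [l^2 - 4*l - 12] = 2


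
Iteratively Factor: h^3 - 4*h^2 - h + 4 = (h - 4)*(h^2 - 1) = (h - 4)*(h - 1)*(h + 1)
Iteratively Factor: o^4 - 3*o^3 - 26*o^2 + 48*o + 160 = (o + 2)*(o^3 - 5*o^2 - 16*o + 80) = (o + 2)*(o + 4)*(o^2 - 9*o + 20) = (o - 5)*(o + 2)*(o + 4)*(o - 4)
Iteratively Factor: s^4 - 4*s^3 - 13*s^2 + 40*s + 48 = (s - 4)*(s^3 - 13*s - 12) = (s - 4)^2*(s^2 + 4*s + 3) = (s - 4)^2*(s + 1)*(s + 3)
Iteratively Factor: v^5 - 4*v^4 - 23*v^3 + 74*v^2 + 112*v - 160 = (v + 2)*(v^4 - 6*v^3 - 11*v^2 + 96*v - 80) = (v - 1)*(v + 2)*(v^3 - 5*v^2 - 16*v + 80) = (v - 4)*(v - 1)*(v + 2)*(v^2 - v - 20) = (v - 5)*(v - 4)*(v - 1)*(v + 2)*(v + 4)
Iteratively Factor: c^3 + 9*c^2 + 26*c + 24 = (c + 4)*(c^2 + 5*c + 6) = (c + 3)*(c + 4)*(c + 2)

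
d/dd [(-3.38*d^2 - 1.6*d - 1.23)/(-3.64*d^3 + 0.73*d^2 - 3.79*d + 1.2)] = (-12.3032*d^4 - 11.648*d^3 + 0.546600000000002*d^2 - 6.3162*d - 6.5817)/(13.2496*d^6 - 5.3144*d^5 + 28.1241*d^4 - 14.2694*d^3 + 16.1161*d^2 - 9.096*d + 1.44)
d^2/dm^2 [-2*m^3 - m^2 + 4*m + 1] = -12*m - 2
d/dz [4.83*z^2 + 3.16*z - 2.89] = 9.66*z + 3.16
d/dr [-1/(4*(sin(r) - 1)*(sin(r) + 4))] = (2*sin(r) + 3)*cos(r)/(4*(sin(r) - 1)^2*(sin(r) + 4)^2)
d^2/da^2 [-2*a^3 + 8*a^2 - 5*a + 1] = 16 - 12*a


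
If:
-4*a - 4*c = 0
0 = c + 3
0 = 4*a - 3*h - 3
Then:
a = 3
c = -3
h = 3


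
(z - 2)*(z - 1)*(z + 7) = z^3 + 4*z^2 - 19*z + 14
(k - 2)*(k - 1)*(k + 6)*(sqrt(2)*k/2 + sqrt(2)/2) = sqrt(2)*k^4/2 + 2*sqrt(2)*k^3 - 13*sqrt(2)*k^2/2 - 2*sqrt(2)*k + 6*sqrt(2)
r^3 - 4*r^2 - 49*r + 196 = (r - 7)*(r - 4)*(r + 7)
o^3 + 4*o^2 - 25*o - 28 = (o - 4)*(o + 1)*(o + 7)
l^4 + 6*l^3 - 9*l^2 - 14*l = l*(l - 2)*(l + 1)*(l + 7)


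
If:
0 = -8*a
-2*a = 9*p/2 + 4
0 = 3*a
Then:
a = 0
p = -8/9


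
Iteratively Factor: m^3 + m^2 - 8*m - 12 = (m - 3)*(m^2 + 4*m + 4) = (m - 3)*(m + 2)*(m + 2)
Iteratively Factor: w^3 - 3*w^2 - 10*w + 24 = (w - 4)*(w^2 + w - 6) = (w - 4)*(w - 2)*(w + 3)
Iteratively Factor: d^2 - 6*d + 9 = (d - 3)*(d - 3)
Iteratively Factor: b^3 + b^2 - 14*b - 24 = (b - 4)*(b^2 + 5*b + 6) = (b - 4)*(b + 2)*(b + 3)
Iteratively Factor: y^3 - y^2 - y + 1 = (y - 1)*(y^2 - 1) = (y - 1)^2*(y + 1)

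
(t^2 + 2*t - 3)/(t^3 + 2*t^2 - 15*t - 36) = (t - 1)/(t^2 - t - 12)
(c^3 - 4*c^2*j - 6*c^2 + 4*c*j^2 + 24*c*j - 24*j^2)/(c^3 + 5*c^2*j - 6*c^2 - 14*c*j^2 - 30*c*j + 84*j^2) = (c - 2*j)/(c + 7*j)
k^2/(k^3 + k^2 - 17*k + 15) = k^2/(k^3 + k^2 - 17*k + 15)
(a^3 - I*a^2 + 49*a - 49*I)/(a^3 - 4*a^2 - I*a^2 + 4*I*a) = (a^2 + 49)/(a*(a - 4))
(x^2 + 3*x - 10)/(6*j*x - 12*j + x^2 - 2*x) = (x + 5)/(6*j + x)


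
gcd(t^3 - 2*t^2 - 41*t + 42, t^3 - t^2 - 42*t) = t^2 - t - 42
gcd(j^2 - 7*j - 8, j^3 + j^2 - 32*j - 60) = 1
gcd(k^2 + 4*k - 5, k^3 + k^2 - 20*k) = k + 5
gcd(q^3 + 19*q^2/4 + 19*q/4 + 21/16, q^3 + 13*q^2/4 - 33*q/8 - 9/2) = q + 3/4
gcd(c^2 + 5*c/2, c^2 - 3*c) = c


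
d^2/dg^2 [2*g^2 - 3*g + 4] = 4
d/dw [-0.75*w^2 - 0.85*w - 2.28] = -1.5*w - 0.85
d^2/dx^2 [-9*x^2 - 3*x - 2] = -18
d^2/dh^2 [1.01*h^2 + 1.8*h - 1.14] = 2.02000000000000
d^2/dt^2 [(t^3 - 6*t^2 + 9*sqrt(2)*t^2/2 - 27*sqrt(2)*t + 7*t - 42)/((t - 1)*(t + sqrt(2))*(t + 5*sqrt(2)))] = (-10*t^6 - 3*sqrt(2)*t^6 - 126*sqrt(2)*t^5 - 18*t^5 - 1686*t^4 - 72*sqrt(2)*t^4 - 5478*sqrt(2)*t^3 - 486*t^3 - 17076*t^2 - 774*sqrt(2)*t^2 - 12492*sqrt(2)*t - 1116*t - 6928 - 300*sqrt(2))/(t^9 - 3*t^8 + 18*sqrt(2)*t^8 - 54*sqrt(2)*t^7 + 249*t^7 - 739*t^6 + 846*sqrt(2)*t^6 - 2394*sqrt(2)*t^5 + 3198*t^5 - 7626*t^4 + 4176*sqrt(2)*t^4 - 6192*sqrt(2)*t^3 + 8380*t^3 - 5460*t^2 + 5400*sqrt(2)*t^2 - 1800*sqrt(2)*t + 3000*t - 1000)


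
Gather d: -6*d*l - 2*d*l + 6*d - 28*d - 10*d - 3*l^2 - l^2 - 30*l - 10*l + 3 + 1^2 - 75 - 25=d*(-8*l - 32) - 4*l^2 - 40*l - 96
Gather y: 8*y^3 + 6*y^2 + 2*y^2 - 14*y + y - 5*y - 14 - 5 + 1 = 8*y^3 + 8*y^2 - 18*y - 18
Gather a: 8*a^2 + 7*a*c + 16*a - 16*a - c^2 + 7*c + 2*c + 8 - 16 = 8*a^2 + 7*a*c - c^2 + 9*c - 8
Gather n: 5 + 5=10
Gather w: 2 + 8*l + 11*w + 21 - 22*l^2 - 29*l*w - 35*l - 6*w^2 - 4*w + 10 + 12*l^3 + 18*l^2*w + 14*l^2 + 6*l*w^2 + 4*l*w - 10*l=12*l^3 - 8*l^2 - 37*l + w^2*(6*l - 6) + w*(18*l^2 - 25*l + 7) + 33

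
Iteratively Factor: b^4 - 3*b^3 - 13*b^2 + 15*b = (b + 3)*(b^3 - 6*b^2 + 5*b) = b*(b + 3)*(b^2 - 6*b + 5) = b*(b - 1)*(b + 3)*(b - 5)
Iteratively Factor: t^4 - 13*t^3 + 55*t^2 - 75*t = (t - 5)*(t^3 - 8*t^2 + 15*t) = (t - 5)^2*(t^2 - 3*t) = (t - 5)^2*(t - 3)*(t)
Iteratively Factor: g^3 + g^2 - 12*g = (g - 3)*(g^2 + 4*g) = (g - 3)*(g + 4)*(g)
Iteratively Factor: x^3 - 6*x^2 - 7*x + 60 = (x + 3)*(x^2 - 9*x + 20) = (x - 4)*(x + 3)*(x - 5)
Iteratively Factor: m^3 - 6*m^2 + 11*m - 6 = (m - 3)*(m^2 - 3*m + 2) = (m - 3)*(m - 2)*(m - 1)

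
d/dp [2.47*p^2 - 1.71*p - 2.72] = 4.94*p - 1.71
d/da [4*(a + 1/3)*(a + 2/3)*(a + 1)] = 12*a^2 + 16*a + 44/9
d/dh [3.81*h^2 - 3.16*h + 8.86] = 7.62*h - 3.16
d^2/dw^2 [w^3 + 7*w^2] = 6*w + 14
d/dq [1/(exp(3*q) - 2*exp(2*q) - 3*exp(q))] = (-3*exp(2*q) + 4*exp(q) + 3)*exp(-q)/(-exp(2*q) + 2*exp(q) + 3)^2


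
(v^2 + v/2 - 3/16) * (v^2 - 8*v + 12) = v^4 - 15*v^3/2 + 125*v^2/16 + 15*v/2 - 9/4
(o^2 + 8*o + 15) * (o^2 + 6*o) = o^4 + 14*o^3 + 63*o^2 + 90*o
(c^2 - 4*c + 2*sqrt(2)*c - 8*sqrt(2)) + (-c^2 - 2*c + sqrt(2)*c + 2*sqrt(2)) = -6*c + 3*sqrt(2)*c - 6*sqrt(2)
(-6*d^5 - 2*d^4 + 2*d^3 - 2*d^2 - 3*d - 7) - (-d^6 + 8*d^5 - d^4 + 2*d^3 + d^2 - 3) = d^6 - 14*d^5 - d^4 - 3*d^2 - 3*d - 4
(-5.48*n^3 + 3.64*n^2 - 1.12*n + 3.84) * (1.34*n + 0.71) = -7.3432*n^4 + 0.9868*n^3 + 1.0836*n^2 + 4.3504*n + 2.7264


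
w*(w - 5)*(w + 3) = w^3 - 2*w^2 - 15*w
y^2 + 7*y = y*(y + 7)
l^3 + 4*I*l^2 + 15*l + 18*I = (l - 3*I)*(l + I)*(l + 6*I)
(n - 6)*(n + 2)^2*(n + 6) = n^4 + 4*n^3 - 32*n^2 - 144*n - 144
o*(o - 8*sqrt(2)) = o^2 - 8*sqrt(2)*o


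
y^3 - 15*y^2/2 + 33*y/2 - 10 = (y - 4)*(y - 5/2)*(y - 1)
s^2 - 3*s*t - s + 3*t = (s - 1)*(s - 3*t)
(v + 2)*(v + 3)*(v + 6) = v^3 + 11*v^2 + 36*v + 36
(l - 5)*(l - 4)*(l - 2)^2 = l^4 - 13*l^3 + 60*l^2 - 116*l + 80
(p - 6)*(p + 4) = p^2 - 2*p - 24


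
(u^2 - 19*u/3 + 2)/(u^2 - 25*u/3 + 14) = (3*u - 1)/(3*u - 7)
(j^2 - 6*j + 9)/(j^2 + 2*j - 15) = (j - 3)/(j + 5)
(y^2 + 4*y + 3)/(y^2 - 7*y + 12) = (y^2 + 4*y + 3)/(y^2 - 7*y + 12)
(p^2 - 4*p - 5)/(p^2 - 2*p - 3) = (p - 5)/(p - 3)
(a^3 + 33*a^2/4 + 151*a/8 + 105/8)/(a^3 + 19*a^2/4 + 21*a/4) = (2*a^2 + 13*a + 15)/(2*a*(a + 3))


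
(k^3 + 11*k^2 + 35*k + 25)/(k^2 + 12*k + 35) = (k^2 + 6*k + 5)/(k + 7)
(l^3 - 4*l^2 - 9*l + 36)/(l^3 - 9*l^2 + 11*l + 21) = (l^2 - l - 12)/(l^2 - 6*l - 7)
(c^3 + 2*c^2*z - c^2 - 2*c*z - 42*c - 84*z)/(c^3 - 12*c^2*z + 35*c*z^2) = (c^3 + 2*c^2*z - c^2 - 2*c*z - 42*c - 84*z)/(c*(c^2 - 12*c*z + 35*z^2))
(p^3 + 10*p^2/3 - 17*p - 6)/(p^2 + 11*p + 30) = (p^2 - 8*p/3 - 1)/(p + 5)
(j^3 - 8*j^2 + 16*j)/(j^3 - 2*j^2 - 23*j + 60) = j*(j - 4)/(j^2 + 2*j - 15)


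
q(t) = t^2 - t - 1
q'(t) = 2*t - 1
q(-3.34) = 13.50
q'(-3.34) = -7.68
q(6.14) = 30.56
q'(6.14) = 11.28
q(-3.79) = 17.15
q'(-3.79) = -8.58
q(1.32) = -0.58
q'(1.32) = 1.64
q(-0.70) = 0.19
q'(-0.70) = -2.40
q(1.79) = 0.41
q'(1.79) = 2.58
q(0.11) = -1.10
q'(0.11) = -0.78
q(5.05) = 19.45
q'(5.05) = 9.10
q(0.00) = -1.00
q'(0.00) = -1.00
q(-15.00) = 239.00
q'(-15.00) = -31.00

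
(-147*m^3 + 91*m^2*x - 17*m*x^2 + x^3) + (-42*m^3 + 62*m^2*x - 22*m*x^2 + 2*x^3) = -189*m^3 + 153*m^2*x - 39*m*x^2 + 3*x^3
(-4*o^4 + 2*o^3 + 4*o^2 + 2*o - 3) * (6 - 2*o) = 8*o^5 - 28*o^4 + 4*o^3 + 20*o^2 + 18*o - 18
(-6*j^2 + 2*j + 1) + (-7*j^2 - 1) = -13*j^2 + 2*j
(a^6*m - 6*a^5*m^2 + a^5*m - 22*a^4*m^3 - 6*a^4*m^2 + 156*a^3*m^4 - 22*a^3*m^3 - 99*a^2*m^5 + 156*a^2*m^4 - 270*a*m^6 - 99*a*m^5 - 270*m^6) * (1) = a^6*m - 6*a^5*m^2 + a^5*m - 22*a^4*m^3 - 6*a^4*m^2 + 156*a^3*m^4 - 22*a^3*m^3 - 99*a^2*m^5 + 156*a^2*m^4 - 270*a*m^6 - 99*a*m^5 - 270*m^6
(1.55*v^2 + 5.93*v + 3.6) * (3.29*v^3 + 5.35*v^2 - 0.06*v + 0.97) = 5.0995*v^5 + 27.8022*v^4 + 43.4765*v^3 + 20.4077*v^2 + 5.5361*v + 3.492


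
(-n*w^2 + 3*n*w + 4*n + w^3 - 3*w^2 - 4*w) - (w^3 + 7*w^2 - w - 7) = -n*w^2 + 3*n*w + 4*n - 10*w^2 - 3*w + 7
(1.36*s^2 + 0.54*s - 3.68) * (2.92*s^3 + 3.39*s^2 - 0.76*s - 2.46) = 3.9712*s^5 + 6.1872*s^4 - 9.9486*s^3 - 16.2312*s^2 + 1.4684*s + 9.0528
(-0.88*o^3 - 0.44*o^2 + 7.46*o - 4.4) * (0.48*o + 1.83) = -0.4224*o^4 - 1.8216*o^3 + 2.7756*o^2 + 11.5398*o - 8.052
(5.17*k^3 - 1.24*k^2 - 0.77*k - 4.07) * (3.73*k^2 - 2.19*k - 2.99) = 19.2841*k^5 - 15.9475*k^4 - 15.6148*k^3 - 9.7872*k^2 + 11.2156*k + 12.1693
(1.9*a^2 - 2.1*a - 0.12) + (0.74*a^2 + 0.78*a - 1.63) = 2.64*a^2 - 1.32*a - 1.75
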